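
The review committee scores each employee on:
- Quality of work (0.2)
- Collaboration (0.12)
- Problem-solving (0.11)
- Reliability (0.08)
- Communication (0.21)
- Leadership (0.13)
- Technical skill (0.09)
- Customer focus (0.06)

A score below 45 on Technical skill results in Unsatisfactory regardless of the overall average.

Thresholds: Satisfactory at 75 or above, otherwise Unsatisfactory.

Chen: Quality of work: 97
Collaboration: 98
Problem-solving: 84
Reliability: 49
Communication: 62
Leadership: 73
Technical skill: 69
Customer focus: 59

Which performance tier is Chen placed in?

Satisfactory

Technical skill score 69 ≥ 45: minimum met.
Weighted total:
  Quality of work 97 × 0.2 = 19.4
  Collaboration 98 × 0.12 = 11.76
  Problem-solving 84 × 0.11 = 9.24
  Reliability 49 × 0.08 = 3.92
  Communication 62 × 0.21 = 13.02
  Leadership 73 × 0.13 = 9.49
  Technical skill 69 × 0.09 = 6.21
  Customer focus 59 × 0.06 = 3.54
Sum = 76.58
76.58 ≥ 75 → Satisfactory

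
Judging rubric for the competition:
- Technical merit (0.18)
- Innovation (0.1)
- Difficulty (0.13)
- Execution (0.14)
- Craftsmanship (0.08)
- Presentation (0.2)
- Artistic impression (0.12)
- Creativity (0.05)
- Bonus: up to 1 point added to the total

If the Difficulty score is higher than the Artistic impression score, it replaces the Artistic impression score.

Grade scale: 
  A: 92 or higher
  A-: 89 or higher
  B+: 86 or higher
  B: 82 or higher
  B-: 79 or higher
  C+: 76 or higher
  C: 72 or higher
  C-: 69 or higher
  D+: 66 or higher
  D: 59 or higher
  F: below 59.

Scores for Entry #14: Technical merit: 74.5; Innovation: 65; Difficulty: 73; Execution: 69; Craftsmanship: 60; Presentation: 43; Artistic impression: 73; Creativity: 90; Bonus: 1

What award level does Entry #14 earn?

Difficulty (73) ≤ Artistic impression (73), so Artistic impression stays at 73.
Weighted total:
  Technical merit 74.5 × 0.18 = 13.41
  Innovation 65 × 0.1 = 6.5
  Difficulty 73 × 0.13 = 9.49
  Execution 69 × 0.14 = 9.66
  Craftsmanship 60 × 0.08 = 4.8
  Presentation 43 × 0.2 = 8.6
  Artistic impression 73 × 0.12 = 8.76
  Creativity 90 × 0.05 = 4.5
Sum = 65.72
Bonus: 65.72 + 1 = 66.72
66.72 is ≥ 66 and < 69 → D+

D+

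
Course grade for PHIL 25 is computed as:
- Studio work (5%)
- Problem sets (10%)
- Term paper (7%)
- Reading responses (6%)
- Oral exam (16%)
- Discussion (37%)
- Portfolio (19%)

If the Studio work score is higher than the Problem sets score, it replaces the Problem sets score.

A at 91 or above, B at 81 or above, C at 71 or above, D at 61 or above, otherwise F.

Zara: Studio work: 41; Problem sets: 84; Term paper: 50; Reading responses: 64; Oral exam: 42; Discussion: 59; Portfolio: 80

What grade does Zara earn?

Studio work (41) ≤ Problem sets (84), so Problem sets stays at 84.
Weighted total:
  Studio work 41 × 0.05 = 2.05
  Problem sets 84 × 0.1 = 8.4
  Term paper 50 × 0.07 = 3.5
  Reading responses 64 × 0.06 = 3.84
  Oral exam 42 × 0.16 = 6.72
  Discussion 59 × 0.37 = 21.83
  Portfolio 80 × 0.19 = 15.2
Sum = 61.54
61.54 is ≥ 61 and < 71 → D

D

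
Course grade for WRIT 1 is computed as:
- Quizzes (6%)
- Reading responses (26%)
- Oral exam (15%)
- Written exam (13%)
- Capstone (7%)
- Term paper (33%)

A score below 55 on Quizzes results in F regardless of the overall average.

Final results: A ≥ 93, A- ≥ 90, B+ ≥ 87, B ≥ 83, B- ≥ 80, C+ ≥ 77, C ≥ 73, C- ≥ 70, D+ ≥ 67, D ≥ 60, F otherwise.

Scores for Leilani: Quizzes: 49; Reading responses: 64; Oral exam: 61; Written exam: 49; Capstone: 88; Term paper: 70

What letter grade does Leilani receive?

F

Quizzes score 49 < 55: minimum not met.
Weighted total:
  Quizzes 49 × 0.06 = 2.94
  Reading responses 64 × 0.26 = 16.64
  Oral exam 61 × 0.15 = 9.15
  Written exam 49 × 0.13 = 6.37
  Capstone 88 × 0.07 = 6.16
  Term paper 70 × 0.33 = 23.1
Sum = 64.36
Because the Quizzes minimum was not met, the result is F.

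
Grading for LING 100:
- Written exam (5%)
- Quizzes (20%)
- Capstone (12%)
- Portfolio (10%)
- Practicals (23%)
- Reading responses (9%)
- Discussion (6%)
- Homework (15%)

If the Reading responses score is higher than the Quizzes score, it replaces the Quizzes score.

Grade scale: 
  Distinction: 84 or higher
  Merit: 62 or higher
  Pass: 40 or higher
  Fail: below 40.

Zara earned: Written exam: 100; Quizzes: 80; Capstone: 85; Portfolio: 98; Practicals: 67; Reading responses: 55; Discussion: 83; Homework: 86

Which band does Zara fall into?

Reading responses (55) ≤ Quizzes (80), so Quizzes stays at 80.
Weighted total:
  Written exam 100 × 0.05 = 5
  Quizzes 80 × 0.2 = 16
  Capstone 85 × 0.12 = 10.2
  Portfolio 98 × 0.1 = 9.8
  Practicals 67 × 0.23 = 15.41
  Reading responses 55 × 0.09 = 4.95
  Discussion 83 × 0.06 = 4.98
  Homework 86 × 0.15 = 12.9
Sum = 79.24
79.24 is ≥ 62 and < 84 → Merit

Merit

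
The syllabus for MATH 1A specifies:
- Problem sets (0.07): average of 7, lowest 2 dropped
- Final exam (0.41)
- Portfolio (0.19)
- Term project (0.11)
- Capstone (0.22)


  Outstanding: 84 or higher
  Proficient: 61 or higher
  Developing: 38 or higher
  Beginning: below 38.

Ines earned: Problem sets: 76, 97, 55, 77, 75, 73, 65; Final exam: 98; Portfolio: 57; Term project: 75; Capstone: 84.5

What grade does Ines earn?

Proficient

Problem sets: drop 55, 65 → average of remaining 5 = 398/5 = 79.6
Weighted total:
  Problem sets 79.6 × 0.07 = 5.572
  Final exam 98 × 0.41 = 40.18
  Portfolio 57 × 0.19 = 10.83
  Term project 75 × 0.11 = 8.25
  Capstone 84.5 × 0.22 = 18.59
Sum = 83.422
83.422 is ≥ 61 and < 84 → Proficient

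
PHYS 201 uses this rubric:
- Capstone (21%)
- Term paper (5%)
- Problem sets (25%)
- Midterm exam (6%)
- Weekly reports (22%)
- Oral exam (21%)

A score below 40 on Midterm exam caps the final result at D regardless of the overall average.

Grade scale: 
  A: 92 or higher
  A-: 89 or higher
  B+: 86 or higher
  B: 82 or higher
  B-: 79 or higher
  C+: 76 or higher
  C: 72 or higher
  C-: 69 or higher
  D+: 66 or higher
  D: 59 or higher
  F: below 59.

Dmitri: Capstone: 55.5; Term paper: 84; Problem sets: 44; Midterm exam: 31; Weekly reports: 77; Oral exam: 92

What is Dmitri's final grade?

D

Midterm exam score 31 < 40: minimum not met.
Weighted total:
  Capstone 55.5 × 0.21 = 11.655
  Term paper 84 × 0.05 = 4.2
  Problem sets 44 × 0.25 = 11
  Midterm exam 31 × 0.06 = 1.86
  Weekly reports 77 × 0.22 = 16.94
  Oral exam 92 × 0.21 = 19.32
Sum = 64.975
64.975 would be D; cap at D applies → D.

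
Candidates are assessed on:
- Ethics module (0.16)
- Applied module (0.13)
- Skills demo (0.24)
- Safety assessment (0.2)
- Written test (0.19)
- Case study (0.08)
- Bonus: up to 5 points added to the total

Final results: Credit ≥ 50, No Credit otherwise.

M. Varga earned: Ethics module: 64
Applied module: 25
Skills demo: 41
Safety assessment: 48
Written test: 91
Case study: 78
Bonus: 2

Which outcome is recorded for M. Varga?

Weighted total:
  Ethics module 64 × 0.16 = 10.24
  Applied module 25 × 0.13 = 3.25
  Skills demo 41 × 0.24 = 9.84
  Safety assessment 48 × 0.2 = 9.6
  Written test 91 × 0.19 = 17.29
  Case study 78 × 0.08 = 6.24
Sum = 56.46
Bonus: 56.46 + 2 = 58.46
58.46 ≥ 50 → Credit

Credit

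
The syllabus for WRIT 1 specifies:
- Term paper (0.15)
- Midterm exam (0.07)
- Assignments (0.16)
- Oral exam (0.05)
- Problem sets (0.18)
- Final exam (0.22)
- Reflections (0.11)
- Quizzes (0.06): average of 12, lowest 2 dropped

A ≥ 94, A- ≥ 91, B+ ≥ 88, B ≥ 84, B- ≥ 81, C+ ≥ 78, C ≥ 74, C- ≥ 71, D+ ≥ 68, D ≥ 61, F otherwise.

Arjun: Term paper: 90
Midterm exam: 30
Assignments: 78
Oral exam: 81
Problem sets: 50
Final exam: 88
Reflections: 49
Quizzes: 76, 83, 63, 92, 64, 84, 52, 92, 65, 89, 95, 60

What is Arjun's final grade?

D+

Quizzes: drop 52, 60 → average of remaining 10 = 803/10 = 80.3
Weighted total:
  Term paper 90 × 0.15 = 13.5
  Midterm exam 30 × 0.07 = 2.1
  Assignments 78 × 0.16 = 12.48
  Oral exam 81 × 0.05 = 4.05
  Problem sets 50 × 0.18 = 9
  Final exam 88 × 0.22 = 19.36
  Reflections 49 × 0.11 = 5.39
  Quizzes 80.3 × 0.06 = 4.818
Sum = 70.698
70.698 is ≥ 68 and < 71 → D+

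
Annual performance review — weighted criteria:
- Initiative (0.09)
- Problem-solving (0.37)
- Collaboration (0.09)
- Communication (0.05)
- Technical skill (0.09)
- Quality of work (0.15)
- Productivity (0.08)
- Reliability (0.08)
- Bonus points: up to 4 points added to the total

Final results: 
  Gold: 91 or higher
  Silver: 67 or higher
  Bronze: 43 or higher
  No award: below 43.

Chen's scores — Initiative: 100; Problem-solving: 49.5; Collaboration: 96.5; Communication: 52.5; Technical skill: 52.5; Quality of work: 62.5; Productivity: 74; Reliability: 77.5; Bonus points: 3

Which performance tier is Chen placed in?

Silver

Weighted total:
  Initiative 100 × 0.09 = 9
  Problem-solving 49.5 × 0.37 = 18.315
  Collaboration 96.5 × 0.09 = 8.685
  Communication 52.5 × 0.05 = 2.625
  Technical skill 52.5 × 0.09 = 4.725
  Quality of work 62.5 × 0.15 = 9.375
  Productivity 74 × 0.08 = 5.92
  Reliability 77.5 × 0.08 = 6.2
Sum = 64.845
Bonus points: 64.845 + 3 = 67.845
67.845 is ≥ 67 and < 91 → Silver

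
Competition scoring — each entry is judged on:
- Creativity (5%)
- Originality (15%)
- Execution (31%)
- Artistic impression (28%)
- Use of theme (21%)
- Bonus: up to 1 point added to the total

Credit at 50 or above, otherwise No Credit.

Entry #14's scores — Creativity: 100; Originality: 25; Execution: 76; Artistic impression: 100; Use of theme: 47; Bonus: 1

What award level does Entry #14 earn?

Weighted total:
  Creativity 100 × 0.05 = 5
  Originality 25 × 0.15 = 3.75
  Execution 76 × 0.31 = 23.56
  Artistic impression 100 × 0.28 = 28
  Use of theme 47 × 0.21 = 9.87
Sum = 70.18
Bonus: 70.18 + 1 = 71.18
71.18 ≥ 50 → Credit

Credit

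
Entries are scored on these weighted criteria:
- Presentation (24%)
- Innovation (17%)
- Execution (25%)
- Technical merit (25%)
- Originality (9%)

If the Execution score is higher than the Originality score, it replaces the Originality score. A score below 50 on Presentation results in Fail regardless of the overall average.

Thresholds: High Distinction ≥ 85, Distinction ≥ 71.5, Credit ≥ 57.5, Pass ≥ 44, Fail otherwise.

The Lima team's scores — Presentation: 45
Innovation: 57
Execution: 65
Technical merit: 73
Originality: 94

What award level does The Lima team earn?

Fail

Execution (65) ≤ Originality (94), so Originality stays at 94.
Presentation score 45 < 50: minimum not met.
Weighted total:
  Presentation 45 × 0.24 = 10.8
  Innovation 57 × 0.17 = 9.69
  Execution 65 × 0.25 = 16.25
  Technical merit 73 × 0.25 = 18.25
  Originality 94 × 0.09 = 8.46
Sum = 63.45
Because the Presentation minimum was not met, the result is Fail.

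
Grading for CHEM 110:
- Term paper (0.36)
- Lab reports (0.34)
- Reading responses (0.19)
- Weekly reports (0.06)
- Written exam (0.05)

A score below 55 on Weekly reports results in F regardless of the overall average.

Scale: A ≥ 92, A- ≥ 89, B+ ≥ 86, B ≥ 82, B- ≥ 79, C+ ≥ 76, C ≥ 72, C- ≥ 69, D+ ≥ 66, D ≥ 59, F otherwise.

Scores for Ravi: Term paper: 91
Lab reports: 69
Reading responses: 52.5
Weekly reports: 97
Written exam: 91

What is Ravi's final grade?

C+

Weekly reports score 97 ≥ 55: minimum met.
Weighted total:
  Term paper 91 × 0.36 = 32.76
  Lab reports 69 × 0.34 = 23.46
  Reading responses 52.5 × 0.19 = 9.975
  Weekly reports 97 × 0.06 = 5.82
  Written exam 91 × 0.05 = 4.55
Sum = 76.565
76.565 is ≥ 76 and < 79 → C+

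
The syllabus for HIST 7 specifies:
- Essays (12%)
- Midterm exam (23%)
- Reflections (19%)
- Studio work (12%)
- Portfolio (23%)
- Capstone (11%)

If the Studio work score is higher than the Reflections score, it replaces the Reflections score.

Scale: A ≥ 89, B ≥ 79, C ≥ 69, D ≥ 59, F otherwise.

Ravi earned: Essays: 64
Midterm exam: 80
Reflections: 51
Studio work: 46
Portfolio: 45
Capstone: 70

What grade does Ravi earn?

D

Studio work (46) ≤ Reflections (51), so Reflections stays at 51.
Weighted total:
  Essays 64 × 0.12 = 7.68
  Midterm exam 80 × 0.23 = 18.4
  Reflections 51 × 0.19 = 9.69
  Studio work 46 × 0.12 = 5.52
  Portfolio 45 × 0.23 = 10.35
  Capstone 70 × 0.11 = 7.7
Sum = 59.34
59.34 is ≥ 59 and < 69 → D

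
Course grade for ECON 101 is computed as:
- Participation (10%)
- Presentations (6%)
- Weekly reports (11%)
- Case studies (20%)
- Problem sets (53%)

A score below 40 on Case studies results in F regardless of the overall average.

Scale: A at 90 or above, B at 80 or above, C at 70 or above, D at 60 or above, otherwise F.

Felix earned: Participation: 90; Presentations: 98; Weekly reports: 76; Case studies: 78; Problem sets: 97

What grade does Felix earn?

A

Case studies score 78 ≥ 40: minimum met.
Weighted total:
  Participation 90 × 0.1 = 9
  Presentations 98 × 0.06 = 5.88
  Weekly reports 76 × 0.11 = 8.36
  Case studies 78 × 0.2 = 15.6
  Problem sets 97 × 0.53 = 51.41
Sum = 90.25
90.25 ≥ 90 → A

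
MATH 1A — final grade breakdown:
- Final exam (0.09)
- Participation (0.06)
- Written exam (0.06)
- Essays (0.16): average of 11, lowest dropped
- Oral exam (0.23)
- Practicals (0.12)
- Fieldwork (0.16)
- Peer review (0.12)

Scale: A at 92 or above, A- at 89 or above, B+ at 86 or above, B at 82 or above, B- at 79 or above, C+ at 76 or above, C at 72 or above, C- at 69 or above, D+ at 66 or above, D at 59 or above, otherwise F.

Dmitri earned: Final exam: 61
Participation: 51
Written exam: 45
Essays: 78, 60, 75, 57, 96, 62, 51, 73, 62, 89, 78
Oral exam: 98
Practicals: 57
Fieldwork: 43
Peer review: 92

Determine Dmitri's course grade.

C-

Essays: drop 51 → average of remaining 10 = 730/10 = 73
Weighted total:
  Final exam 61 × 0.09 = 5.49
  Participation 51 × 0.06 = 3.06
  Written exam 45 × 0.06 = 2.7
  Essays 73 × 0.16 = 11.68
  Oral exam 98 × 0.23 = 22.54
  Practicals 57 × 0.12 = 6.84
  Fieldwork 43 × 0.16 = 6.88
  Peer review 92 × 0.12 = 11.04
Sum = 70.23
70.23 is ≥ 69 and < 72 → C-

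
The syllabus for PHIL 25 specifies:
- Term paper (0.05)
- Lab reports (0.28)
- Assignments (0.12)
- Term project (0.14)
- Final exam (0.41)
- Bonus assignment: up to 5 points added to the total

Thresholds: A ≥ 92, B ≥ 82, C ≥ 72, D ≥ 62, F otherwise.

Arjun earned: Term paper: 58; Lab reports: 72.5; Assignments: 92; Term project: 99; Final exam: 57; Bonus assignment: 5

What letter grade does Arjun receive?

Weighted total:
  Term paper 58 × 0.05 = 2.9
  Lab reports 72.5 × 0.28 = 20.3
  Assignments 92 × 0.12 = 11.04
  Term project 99 × 0.14 = 13.86
  Final exam 57 × 0.41 = 23.37
Sum = 71.47
Bonus assignment: 71.47 + 5 = 76.47
76.47 is ≥ 72 and < 82 → C

C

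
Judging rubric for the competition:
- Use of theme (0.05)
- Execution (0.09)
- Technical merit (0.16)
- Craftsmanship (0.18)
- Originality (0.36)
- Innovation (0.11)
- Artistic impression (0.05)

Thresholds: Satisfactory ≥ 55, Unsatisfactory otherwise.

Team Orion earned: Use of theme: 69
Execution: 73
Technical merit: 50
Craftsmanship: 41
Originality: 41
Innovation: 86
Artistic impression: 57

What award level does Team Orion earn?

Weighted total:
  Use of theme 69 × 0.05 = 3.45
  Execution 73 × 0.09 = 6.57
  Technical merit 50 × 0.16 = 8
  Craftsmanship 41 × 0.18 = 7.38
  Originality 41 × 0.36 = 14.76
  Innovation 86 × 0.11 = 9.46
  Artistic impression 57 × 0.05 = 2.85
Sum = 52.47
52.47 < 55 → Unsatisfactory

Unsatisfactory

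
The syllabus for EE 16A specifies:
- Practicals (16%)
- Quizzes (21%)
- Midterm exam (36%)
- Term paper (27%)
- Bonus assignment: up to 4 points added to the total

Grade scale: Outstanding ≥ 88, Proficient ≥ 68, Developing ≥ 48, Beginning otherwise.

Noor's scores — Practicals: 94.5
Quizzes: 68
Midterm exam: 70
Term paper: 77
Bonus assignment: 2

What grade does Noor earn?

Proficient

Weighted total:
  Practicals 94.5 × 0.16 = 15.12
  Quizzes 68 × 0.21 = 14.28
  Midterm exam 70 × 0.36 = 25.2
  Term paper 77 × 0.27 = 20.79
Sum = 75.39
Bonus assignment: 75.39 + 2 = 77.39
77.39 is ≥ 68 and < 88 → Proficient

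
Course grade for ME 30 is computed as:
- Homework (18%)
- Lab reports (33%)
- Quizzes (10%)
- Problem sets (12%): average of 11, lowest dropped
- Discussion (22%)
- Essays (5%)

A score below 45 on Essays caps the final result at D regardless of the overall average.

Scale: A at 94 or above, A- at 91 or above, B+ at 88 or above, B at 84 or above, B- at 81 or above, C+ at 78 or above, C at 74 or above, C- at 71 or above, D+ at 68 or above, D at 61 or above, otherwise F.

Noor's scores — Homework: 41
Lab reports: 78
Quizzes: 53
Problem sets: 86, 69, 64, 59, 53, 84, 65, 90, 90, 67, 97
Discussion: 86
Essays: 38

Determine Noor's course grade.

D

Problem sets: drop 53 → average of remaining 10 = 771/10 = 77.1
Essays score 38 < 45: minimum not met.
Weighted total:
  Homework 41 × 0.18 = 7.38
  Lab reports 78 × 0.33 = 25.74
  Quizzes 53 × 0.1 = 5.3
  Problem sets 77.1 × 0.12 = 9.252
  Discussion 86 × 0.22 = 18.92
  Essays 38 × 0.05 = 1.9
Sum = 68.492
68.492 would be D+; cap at D applies → D.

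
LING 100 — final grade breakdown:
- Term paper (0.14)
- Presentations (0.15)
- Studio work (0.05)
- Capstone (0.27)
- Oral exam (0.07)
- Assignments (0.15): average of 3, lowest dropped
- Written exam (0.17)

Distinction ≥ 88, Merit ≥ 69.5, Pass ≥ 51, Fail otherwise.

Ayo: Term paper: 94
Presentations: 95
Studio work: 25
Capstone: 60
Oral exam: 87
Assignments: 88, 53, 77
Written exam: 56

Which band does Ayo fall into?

Merit

Assignments: drop 53 → average of remaining 2 = 165/2 = 82.5
Weighted total:
  Term paper 94 × 0.14 = 13.16
  Presentations 95 × 0.15 = 14.25
  Studio work 25 × 0.05 = 1.25
  Capstone 60 × 0.27 = 16.2
  Oral exam 87 × 0.07 = 6.09
  Assignments 82.5 × 0.15 = 12.375
  Written exam 56 × 0.17 = 9.52
Sum = 72.845
72.845 is ≥ 69.5 and < 88 → Merit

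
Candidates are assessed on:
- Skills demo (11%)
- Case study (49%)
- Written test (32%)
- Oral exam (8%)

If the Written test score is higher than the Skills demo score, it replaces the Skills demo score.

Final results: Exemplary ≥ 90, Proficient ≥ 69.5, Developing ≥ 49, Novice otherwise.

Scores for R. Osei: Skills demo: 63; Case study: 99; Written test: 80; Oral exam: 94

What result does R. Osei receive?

Written test (80) > Skills demo (63), so Skills demo counts as 80.
Weighted total:
  Skills demo 80 × 0.11 = 8.8
  Case study 99 × 0.49 = 48.51
  Written test 80 × 0.32 = 25.6
  Oral exam 94 × 0.08 = 7.52
Sum = 90.43
90.43 ≥ 90 → Exemplary

Exemplary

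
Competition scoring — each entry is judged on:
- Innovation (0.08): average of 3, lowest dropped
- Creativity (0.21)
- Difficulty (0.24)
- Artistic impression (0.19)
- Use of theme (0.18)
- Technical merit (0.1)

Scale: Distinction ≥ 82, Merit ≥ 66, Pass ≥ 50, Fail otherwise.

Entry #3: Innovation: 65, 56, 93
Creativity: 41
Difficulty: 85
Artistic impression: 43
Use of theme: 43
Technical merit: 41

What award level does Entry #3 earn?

Innovation: drop 56 → average of remaining 2 = 158/2 = 79
Weighted total:
  Innovation 79 × 0.08 = 6.32
  Creativity 41 × 0.21 = 8.61
  Difficulty 85 × 0.24 = 20.4
  Artistic impression 43 × 0.19 = 8.17
  Use of theme 43 × 0.18 = 7.74
  Technical merit 41 × 0.1 = 4.1
Sum = 55.34
55.34 is ≥ 50 and < 66 → Pass

Pass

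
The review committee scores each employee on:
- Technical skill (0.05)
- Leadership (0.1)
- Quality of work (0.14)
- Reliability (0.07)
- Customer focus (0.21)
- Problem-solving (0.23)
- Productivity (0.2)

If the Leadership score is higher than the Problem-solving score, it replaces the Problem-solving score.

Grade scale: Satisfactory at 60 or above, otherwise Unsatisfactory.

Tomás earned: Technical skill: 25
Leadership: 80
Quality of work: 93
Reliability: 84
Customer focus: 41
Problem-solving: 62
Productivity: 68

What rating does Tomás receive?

Satisfactory

Leadership (80) > Problem-solving (62), so Problem-solving counts as 80.
Weighted total:
  Technical skill 25 × 0.05 = 1.25
  Leadership 80 × 0.1 = 8
  Quality of work 93 × 0.14 = 13.02
  Reliability 84 × 0.07 = 5.88
  Customer focus 41 × 0.21 = 8.61
  Problem-solving 80 × 0.23 = 18.4
  Productivity 68 × 0.2 = 13.6
Sum = 68.76
68.76 ≥ 60 → Satisfactory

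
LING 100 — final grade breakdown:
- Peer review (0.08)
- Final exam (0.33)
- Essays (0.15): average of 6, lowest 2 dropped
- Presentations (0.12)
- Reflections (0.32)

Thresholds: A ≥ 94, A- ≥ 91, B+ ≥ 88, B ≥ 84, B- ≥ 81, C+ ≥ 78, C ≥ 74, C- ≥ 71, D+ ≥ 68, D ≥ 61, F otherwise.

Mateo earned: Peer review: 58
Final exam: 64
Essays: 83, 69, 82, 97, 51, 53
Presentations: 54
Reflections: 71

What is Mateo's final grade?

Essays: drop 51, 53 → average of remaining 4 = 331/4 = 82.75
Weighted total:
  Peer review 58 × 0.08 = 4.64
  Final exam 64 × 0.33 = 21.12
  Essays 82.75 × 0.15 = 12.4125
  Presentations 54 × 0.12 = 6.48
  Reflections 71 × 0.32 = 22.72
Sum = 67.3725
67.3725 is ≥ 61 and < 68 → D

D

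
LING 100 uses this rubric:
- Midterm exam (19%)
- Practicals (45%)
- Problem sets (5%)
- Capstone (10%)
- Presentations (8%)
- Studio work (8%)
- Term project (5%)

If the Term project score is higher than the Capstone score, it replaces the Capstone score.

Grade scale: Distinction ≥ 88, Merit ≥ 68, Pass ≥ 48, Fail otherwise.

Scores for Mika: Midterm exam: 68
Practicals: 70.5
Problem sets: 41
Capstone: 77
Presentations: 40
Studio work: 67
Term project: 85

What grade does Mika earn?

Merit

Term project (85) > Capstone (77), so Capstone counts as 85.
Weighted total:
  Midterm exam 68 × 0.19 = 12.92
  Practicals 70.5 × 0.45 = 31.725
  Problem sets 41 × 0.05 = 2.05
  Capstone 85 × 0.1 = 8.5
  Presentations 40 × 0.08 = 3.2
  Studio work 67 × 0.08 = 5.36
  Term project 85 × 0.05 = 4.25
Sum = 68.005
68.005 is ≥ 68 and < 88 → Merit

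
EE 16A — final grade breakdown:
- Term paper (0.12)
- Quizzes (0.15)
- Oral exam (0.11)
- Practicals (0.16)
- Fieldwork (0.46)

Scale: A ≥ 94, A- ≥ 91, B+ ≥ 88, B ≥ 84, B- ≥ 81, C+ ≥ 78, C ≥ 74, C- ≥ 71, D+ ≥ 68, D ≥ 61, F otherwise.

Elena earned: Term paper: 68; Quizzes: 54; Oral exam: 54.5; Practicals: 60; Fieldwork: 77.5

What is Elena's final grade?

D

Weighted total:
  Term paper 68 × 0.12 = 8.16
  Quizzes 54 × 0.15 = 8.1
  Oral exam 54.5 × 0.11 = 5.995
  Practicals 60 × 0.16 = 9.6
  Fieldwork 77.5 × 0.46 = 35.65
Sum = 67.505
67.505 is ≥ 61 and < 68 → D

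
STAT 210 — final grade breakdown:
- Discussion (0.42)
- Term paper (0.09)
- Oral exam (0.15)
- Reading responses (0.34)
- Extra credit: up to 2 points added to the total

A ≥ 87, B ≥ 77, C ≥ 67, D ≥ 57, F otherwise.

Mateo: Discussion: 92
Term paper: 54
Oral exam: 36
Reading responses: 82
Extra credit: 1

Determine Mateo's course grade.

B

Weighted total:
  Discussion 92 × 0.42 = 38.64
  Term paper 54 × 0.09 = 4.86
  Oral exam 36 × 0.15 = 5.4
  Reading responses 82 × 0.34 = 27.88
Sum = 76.78
Extra credit: 76.78 + 1 = 77.78
77.78 is ≥ 77 and < 87 → B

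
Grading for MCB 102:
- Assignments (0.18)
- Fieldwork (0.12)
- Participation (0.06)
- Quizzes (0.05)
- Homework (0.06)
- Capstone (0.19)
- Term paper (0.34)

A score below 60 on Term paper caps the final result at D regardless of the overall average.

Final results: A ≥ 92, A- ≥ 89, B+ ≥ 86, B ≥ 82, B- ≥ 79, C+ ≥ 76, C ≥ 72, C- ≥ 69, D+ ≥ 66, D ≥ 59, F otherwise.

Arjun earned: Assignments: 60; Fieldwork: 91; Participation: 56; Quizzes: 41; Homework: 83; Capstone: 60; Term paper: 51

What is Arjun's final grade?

Term paper score 51 < 60: minimum not met.
Weighted total:
  Assignments 60 × 0.18 = 10.8
  Fieldwork 91 × 0.12 = 10.92
  Participation 56 × 0.06 = 3.36
  Quizzes 41 × 0.05 = 2.05
  Homework 83 × 0.06 = 4.98
  Capstone 60 × 0.19 = 11.4
  Term paper 51 × 0.34 = 17.34
Sum = 60.85
60.85 would be D; cap at D applies → D.

D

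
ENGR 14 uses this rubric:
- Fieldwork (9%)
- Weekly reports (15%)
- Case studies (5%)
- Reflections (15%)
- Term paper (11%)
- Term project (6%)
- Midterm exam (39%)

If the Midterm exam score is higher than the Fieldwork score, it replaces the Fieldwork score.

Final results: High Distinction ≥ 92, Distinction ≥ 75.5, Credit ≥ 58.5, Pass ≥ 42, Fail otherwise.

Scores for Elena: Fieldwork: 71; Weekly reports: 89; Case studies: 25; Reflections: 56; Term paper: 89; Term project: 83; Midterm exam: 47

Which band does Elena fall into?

Credit

Midterm exam (47) ≤ Fieldwork (71), so Fieldwork stays at 71.
Weighted total:
  Fieldwork 71 × 0.09 = 6.39
  Weekly reports 89 × 0.15 = 13.35
  Case studies 25 × 0.05 = 1.25
  Reflections 56 × 0.15 = 8.4
  Term paper 89 × 0.11 = 9.79
  Term project 83 × 0.06 = 4.98
  Midterm exam 47 × 0.39 = 18.33
Sum = 62.49
62.49 is ≥ 58.5 and < 75.5 → Credit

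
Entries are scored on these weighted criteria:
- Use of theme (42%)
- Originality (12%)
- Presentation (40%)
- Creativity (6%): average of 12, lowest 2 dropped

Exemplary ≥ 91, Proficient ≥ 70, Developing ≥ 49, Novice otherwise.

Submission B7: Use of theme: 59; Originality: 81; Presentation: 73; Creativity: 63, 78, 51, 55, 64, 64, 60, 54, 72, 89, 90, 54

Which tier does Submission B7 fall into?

Developing

Creativity: drop 51, 54 → average of remaining 10 = 689/10 = 68.9
Weighted total:
  Use of theme 59 × 0.42 = 24.78
  Originality 81 × 0.12 = 9.72
  Presentation 73 × 0.4 = 29.2
  Creativity 68.9 × 0.06 = 4.134
Sum = 67.834
67.834 is ≥ 49 and < 70 → Developing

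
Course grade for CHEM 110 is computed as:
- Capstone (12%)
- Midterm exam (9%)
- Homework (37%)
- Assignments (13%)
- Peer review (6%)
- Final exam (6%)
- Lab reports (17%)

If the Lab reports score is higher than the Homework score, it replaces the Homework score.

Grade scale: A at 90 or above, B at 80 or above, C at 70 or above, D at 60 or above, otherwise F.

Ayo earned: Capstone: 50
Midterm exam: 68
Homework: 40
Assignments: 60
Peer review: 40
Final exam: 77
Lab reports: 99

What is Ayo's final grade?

B

Lab reports (99) > Homework (40), so Homework counts as 99.
Weighted total:
  Capstone 50 × 0.12 = 6
  Midterm exam 68 × 0.09 = 6.12
  Homework 99 × 0.37 = 36.63
  Assignments 60 × 0.13 = 7.8
  Peer review 40 × 0.06 = 2.4
  Final exam 77 × 0.06 = 4.62
  Lab reports 99 × 0.17 = 16.83
Sum = 80.4
80.4 is ≥ 80 and < 90 → B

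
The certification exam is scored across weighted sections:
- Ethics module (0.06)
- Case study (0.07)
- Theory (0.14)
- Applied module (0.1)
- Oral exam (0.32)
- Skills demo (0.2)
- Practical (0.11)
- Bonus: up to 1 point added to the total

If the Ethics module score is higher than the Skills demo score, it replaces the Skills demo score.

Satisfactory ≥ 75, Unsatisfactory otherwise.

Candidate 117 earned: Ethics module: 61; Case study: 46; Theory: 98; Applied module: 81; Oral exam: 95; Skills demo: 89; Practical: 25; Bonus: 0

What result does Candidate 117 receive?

Satisfactory

Ethics module (61) ≤ Skills demo (89), so Skills demo stays at 89.
Weighted total:
  Ethics module 61 × 0.06 = 3.66
  Case study 46 × 0.07 = 3.22
  Theory 98 × 0.14 = 13.72
  Applied module 81 × 0.1 = 8.1
  Oral exam 95 × 0.32 = 30.4
  Skills demo 89 × 0.2 = 17.8
  Practical 25 × 0.11 = 2.75
Sum = 79.65
Bonus: 79.65 + 0 = 79.65
79.65 ≥ 75 → Satisfactory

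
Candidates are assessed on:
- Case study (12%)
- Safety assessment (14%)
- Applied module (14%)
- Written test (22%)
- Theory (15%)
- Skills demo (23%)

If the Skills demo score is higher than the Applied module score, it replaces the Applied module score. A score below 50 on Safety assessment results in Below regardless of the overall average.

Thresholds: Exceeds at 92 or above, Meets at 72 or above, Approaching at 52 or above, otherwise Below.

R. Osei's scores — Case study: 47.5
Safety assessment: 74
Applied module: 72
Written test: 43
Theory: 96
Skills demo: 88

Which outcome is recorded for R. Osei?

Meets

Skills demo (88) > Applied module (72), so Applied module counts as 88.
Safety assessment score 74 ≥ 50: minimum met.
Weighted total:
  Case study 47.5 × 0.12 = 5.7
  Safety assessment 74 × 0.14 = 10.36
  Applied module 88 × 0.14 = 12.32
  Written test 43 × 0.22 = 9.46
  Theory 96 × 0.15 = 14.4
  Skills demo 88 × 0.23 = 20.24
Sum = 72.48
72.48 is ≥ 72 and < 92 → Meets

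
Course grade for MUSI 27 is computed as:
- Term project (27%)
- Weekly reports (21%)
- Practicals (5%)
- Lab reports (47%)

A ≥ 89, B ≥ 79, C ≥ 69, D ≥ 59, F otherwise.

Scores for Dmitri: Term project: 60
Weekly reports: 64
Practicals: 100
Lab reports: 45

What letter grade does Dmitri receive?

Weighted total:
  Term project 60 × 0.27 = 16.2
  Weekly reports 64 × 0.21 = 13.44
  Practicals 100 × 0.05 = 5
  Lab reports 45 × 0.47 = 21.15
Sum = 55.79
55.79 < 59 → F

F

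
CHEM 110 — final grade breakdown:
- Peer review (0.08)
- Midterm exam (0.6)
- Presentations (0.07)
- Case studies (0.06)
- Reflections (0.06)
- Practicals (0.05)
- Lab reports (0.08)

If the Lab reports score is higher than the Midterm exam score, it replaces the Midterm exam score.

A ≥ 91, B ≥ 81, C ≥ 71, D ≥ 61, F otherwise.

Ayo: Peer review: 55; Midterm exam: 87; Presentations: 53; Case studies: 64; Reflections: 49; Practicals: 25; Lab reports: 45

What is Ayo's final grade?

Lab reports (45) ≤ Midterm exam (87), so Midterm exam stays at 87.
Weighted total:
  Peer review 55 × 0.08 = 4.4
  Midterm exam 87 × 0.6 = 52.2
  Presentations 53 × 0.07 = 3.71
  Case studies 64 × 0.06 = 3.84
  Reflections 49 × 0.06 = 2.94
  Practicals 25 × 0.05 = 1.25
  Lab reports 45 × 0.08 = 3.6
Sum = 71.94
71.94 is ≥ 71 and < 81 → C

C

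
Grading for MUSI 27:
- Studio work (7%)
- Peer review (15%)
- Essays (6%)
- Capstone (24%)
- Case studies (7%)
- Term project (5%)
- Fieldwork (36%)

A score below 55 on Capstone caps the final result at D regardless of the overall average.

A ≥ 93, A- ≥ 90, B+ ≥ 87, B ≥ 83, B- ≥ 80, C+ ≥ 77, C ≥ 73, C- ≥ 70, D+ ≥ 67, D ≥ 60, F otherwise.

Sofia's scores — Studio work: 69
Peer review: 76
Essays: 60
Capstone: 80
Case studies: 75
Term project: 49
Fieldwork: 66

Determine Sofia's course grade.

Capstone score 80 ≥ 55: minimum met.
Weighted total:
  Studio work 69 × 0.07 = 4.83
  Peer review 76 × 0.15 = 11.4
  Essays 60 × 0.06 = 3.6
  Capstone 80 × 0.24 = 19.2
  Case studies 75 × 0.07 = 5.25
  Term project 49 × 0.05 = 2.45
  Fieldwork 66 × 0.36 = 23.76
Sum = 70.49
70.49 is ≥ 70 and < 73 → C-

C-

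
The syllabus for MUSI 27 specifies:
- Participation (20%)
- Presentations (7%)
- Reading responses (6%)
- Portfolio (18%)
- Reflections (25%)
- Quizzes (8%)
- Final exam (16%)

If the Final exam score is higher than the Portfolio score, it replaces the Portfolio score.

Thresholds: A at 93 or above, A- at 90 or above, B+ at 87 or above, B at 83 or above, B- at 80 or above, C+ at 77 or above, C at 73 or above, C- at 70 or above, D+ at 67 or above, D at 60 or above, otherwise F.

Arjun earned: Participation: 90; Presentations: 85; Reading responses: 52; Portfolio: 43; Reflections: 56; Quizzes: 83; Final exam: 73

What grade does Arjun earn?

C-

Final exam (73) > Portfolio (43), so Portfolio counts as 73.
Weighted total:
  Participation 90 × 0.2 = 18
  Presentations 85 × 0.07 = 5.95
  Reading responses 52 × 0.06 = 3.12
  Portfolio 73 × 0.18 = 13.14
  Reflections 56 × 0.25 = 14
  Quizzes 83 × 0.08 = 6.64
  Final exam 73 × 0.16 = 11.68
Sum = 72.53
72.53 is ≥ 70 and < 73 → C-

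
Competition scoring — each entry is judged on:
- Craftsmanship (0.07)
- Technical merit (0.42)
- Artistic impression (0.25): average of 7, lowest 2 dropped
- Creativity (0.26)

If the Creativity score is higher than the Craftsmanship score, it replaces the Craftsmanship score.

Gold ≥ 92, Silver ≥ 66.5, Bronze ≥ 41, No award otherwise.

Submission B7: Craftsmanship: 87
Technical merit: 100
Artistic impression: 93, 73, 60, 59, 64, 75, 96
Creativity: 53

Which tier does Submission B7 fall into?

Artistic impression: drop 59, 60 → average of remaining 5 = 401/5 = 80.2
Creativity (53) ≤ Craftsmanship (87), so Craftsmanship stays at 87.
Weighted total:
  Craftsmanship 87 × 0.07 = 6.09
  Technical merit 100 × 0.42 = 42
  Artistic impression 80.2 × 0.25 = 20.05
  Creativity 53 × 0.26 = 13.78
Sum = 81.92
81.92 is ≥ 66.5 and < 92 → Silver

Silver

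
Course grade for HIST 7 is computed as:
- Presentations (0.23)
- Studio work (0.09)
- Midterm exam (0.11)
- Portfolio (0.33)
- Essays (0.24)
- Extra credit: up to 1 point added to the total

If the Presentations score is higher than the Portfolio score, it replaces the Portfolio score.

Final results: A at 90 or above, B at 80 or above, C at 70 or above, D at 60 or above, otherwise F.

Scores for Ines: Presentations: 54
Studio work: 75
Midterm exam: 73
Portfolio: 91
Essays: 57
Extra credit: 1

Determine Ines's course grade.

C

Presentations (54) ≤ Portfolio (91), so Portfolio stays at 91.
Weighted total:
  Presentations 54 × 0.23 = 12.42
  Studio work 75 × 0.09 = 6.75
  Midterm exam 73 × 0.11 = 8.03
  Portfolio 91 × 0.33 = 30.03
  Essays 57 × 0.24 = 13.68
Sum = 70.91
Extra credit: 70.91 + 1 = 71.91
71.91 is ≥ 70 and < 80 → C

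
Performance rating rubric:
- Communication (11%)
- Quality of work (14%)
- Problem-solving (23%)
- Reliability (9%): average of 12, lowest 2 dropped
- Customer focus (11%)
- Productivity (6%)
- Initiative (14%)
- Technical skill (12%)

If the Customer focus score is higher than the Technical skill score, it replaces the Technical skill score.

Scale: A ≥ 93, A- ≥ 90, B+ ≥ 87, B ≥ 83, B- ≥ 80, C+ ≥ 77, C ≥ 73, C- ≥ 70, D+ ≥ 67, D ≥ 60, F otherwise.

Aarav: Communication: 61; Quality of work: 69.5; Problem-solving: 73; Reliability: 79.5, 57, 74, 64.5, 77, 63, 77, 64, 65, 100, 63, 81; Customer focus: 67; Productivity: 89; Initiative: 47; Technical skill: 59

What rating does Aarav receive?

D+

Reliability: drop 57, 63 → average of remaining 10 = 745/10 = 74.5
Customer focus (67) > Technical skill (59), so Technical skill counts as 67.
Weighted total:
  Communication 61 × 0.11 = 6.71
  Quality of work 69.5 × 0.14 = 9.73
  Problem-solving 73 × 0.23 = 16.79
  Reliability 74.5 × 0.09 = 6.705
  Customer focus 67 × 0.11 = 7.37
  Productivity 89 × 0.06 = 5.34
  Initiative 47 × 0.14 = 6.58
  Technical skill 67 × 0.12 = 8.04
Sum = 67.265
67.265 is ≥ 67 and < 70 → D+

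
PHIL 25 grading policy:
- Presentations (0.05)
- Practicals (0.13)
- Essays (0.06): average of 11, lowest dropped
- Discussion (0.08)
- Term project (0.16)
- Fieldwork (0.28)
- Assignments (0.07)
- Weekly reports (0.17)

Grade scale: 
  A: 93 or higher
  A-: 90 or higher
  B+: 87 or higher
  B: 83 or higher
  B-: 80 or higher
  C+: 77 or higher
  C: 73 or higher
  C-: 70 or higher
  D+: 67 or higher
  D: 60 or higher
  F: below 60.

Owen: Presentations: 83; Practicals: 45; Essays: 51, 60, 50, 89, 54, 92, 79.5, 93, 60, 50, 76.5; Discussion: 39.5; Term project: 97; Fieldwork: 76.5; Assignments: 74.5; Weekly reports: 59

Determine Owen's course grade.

D+

Essays: drop 50 → average of remaining 10 = 705/10 = 70.5
Weighted total:
  Presentations 83 × 0.05 = 4.15
  Practicals 45 × 0.13 = 5.85
  Essays 70.5 × 0.06 = 4.23
  Discussion 39.5 × 0.08 = 3.16
  Term project 97 × 0.16 = 15.52
  Fieldwork 76.5 × 0.28 = 21.42
  Assignments 74.5 × 0.07 = 5.215
  Weekly reports 59 × 0.17 = 10.03
Sum = 69.575
69.575 is ≥ 67 and < 70 → D+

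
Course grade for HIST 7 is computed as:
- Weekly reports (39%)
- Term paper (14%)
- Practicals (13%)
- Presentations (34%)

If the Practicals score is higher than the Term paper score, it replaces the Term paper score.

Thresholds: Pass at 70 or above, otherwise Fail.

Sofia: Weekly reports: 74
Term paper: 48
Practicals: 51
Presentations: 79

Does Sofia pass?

Practicals (51) > Term paper (48), so Term paper counts as 51.
Weighted total:
  Weekly reports 74 × 0.39 = 28.86
  Term paper 51 × 0.14 = 7.14
  Practicals 51 × 0.13 = 6.63
  Presentations 79 × 0.34 = 26.86
Sum = 69.49
69.49 < 70 → Fail

Fail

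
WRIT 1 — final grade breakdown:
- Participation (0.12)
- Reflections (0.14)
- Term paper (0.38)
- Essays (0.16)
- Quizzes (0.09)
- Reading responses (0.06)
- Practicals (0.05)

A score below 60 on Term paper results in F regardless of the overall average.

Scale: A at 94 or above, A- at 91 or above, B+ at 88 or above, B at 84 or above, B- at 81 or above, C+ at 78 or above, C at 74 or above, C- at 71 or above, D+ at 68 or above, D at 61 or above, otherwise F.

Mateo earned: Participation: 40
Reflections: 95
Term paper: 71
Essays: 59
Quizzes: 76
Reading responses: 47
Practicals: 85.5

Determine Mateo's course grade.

Term paper score 71 ≥ 60: minimum met.
Weighted total:
  Participation 40 × 0.12 = 4.8
  Reflections 95 × 0.14 = 13.3
  Term paper 71 × 0.38 = 26.98
  Essays 59 × 0.16 = 9.44
  Quizzes 76 × 0.09 = 6.84
  Reading responses 47 × 0.06 = 2.82
  Practicals 85.5 × 0.05 = 4.275
Sum = 68.455
68.455 is ≥ 68 and < 71 → D+

D+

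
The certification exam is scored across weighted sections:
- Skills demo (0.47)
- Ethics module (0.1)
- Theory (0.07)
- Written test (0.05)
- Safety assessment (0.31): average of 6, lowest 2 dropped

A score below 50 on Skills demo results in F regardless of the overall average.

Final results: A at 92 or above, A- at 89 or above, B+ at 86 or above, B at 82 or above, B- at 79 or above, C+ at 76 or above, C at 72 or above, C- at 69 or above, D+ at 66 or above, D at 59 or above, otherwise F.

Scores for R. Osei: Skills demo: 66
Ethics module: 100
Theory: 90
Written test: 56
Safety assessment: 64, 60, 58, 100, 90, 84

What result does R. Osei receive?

C+

Safety assessment: drop 58, 60 → average of remaining 4 = 338/4 = 84.5
Skills demo score 66 ≥ 50: minimum met.
Weighted total:
  Skills demo 66 × 0.47 = 31.02
  Ethics module 100 × 0.1 = 10
  Theory 90 × 0.07 = 6.3
  Written test 56 × 0.05 = 2.8
  Safety assessment 84.5 × 0.31 = 26.195
Sum = 76.315
76.315 is ≥ 76 and < 79 → C+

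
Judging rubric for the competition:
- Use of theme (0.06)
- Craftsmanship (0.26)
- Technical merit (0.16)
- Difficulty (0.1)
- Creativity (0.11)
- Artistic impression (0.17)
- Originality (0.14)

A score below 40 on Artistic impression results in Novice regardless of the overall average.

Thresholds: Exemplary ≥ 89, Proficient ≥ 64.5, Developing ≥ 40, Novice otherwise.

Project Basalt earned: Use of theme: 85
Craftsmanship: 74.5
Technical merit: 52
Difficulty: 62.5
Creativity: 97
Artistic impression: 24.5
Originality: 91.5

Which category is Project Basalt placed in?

Novice

Artistic impression score 24.5 < 40: minimum not met.
Weighted total:
  Use of theme 85 × 0.06 = 5.1
  Craftsmanship 74.5 × 0.26 = 19.37
  Technical merit 52 × 0.16 = 8.32
  Difficulty 62.5 × 0.1 = 6.25
  Creativity 97 × 0.11 = 10.67
  Artistic impression 24.5 × 0.17 = 4.165
  Originality 91.5 × 0.14 = 12.81
Sum = 66.685
Because the Artistic impression minimum was not met, the result is Novice.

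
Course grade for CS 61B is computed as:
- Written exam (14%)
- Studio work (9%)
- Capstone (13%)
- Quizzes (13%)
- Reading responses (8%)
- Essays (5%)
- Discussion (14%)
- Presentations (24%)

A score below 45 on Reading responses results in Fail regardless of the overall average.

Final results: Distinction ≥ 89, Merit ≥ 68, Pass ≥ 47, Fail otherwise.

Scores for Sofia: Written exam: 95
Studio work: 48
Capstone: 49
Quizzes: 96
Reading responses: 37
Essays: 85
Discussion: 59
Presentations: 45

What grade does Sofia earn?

Reading responses score 37 < 45: minimum not met.
Weighted total:
  Written exam 95 × 0.14 = 13.3
  Studio work 48 × 0.09 = 4.32
  Capstone 49 × 0.13 = 6.37
  Quizzes 96 × 0.13 = 12.48
  Reading responses 37 × 0.08 = 2.96
  Essays 85 × 0.05 = 4.25
  Discussion 59 × 0.14 = 8.26
  Presentations 45 × 0.24 = 10.8
Sum = 62.74
Because the Reading responses minimum was not met, the result is Fail.

Fail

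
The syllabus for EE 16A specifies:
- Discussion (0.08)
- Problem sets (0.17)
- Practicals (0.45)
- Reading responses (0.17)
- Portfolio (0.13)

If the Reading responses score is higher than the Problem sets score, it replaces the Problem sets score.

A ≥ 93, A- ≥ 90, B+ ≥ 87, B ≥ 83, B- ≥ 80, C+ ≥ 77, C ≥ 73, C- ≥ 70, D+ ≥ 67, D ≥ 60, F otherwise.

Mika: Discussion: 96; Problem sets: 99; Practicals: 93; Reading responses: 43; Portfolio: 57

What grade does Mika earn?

Reading responses (43) ≤ Problem sets (99), so Problem sets stays at 99.
Weighted total:
  Discussion 96 × 0.08 = 7.68
  Problem sets 99 × 0.17 = 16.83
  Practicals 93 × 0.45 = 41.85
  Reading responses 43 × 0.17 = 7.31
  Portfolio 57 × 0.13 = 7.41
Sum = 81.08
81.08 is ≥ 80 and < 83 → B-

B-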